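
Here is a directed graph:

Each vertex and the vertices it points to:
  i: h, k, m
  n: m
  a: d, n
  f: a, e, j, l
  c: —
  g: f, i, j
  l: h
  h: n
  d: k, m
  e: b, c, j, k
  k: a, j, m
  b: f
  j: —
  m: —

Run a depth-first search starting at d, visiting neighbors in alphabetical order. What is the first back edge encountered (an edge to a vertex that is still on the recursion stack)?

a→d

DFS from d (visiting neighbors in alphabetical order); mark gray on enter, black on exit:
d gray
  k gray
    a gray
      a→d: d is gray → back edge
First back edge: a → d.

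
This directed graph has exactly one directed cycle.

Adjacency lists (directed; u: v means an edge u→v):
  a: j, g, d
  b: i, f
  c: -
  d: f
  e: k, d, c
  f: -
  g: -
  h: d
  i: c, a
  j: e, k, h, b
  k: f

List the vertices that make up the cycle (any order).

a, b, i, j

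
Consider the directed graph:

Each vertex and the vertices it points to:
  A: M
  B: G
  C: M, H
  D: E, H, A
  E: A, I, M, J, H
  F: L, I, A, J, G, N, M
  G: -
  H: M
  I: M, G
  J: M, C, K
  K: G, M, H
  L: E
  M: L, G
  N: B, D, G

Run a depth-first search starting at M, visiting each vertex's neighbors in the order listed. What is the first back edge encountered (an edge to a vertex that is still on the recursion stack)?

DFS from M (visiting each vertex's neighbors in the order listed); mark gray on enter, black on exit:
M gray
  L gray
    E gray
      A gray
        A→M: M is gray → back edge
First back edge: A → M.

A→M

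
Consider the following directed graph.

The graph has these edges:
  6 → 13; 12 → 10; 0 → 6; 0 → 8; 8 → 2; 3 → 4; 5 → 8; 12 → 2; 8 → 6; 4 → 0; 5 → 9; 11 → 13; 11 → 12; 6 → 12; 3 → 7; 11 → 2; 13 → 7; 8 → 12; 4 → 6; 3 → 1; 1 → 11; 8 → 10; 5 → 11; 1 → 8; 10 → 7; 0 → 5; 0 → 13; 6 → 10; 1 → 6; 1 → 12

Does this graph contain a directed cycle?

DFS with white/gray/black marking, starting from 1:
1 gray
  8 gray
    6 gray
      13 gray
        7 gray
        7 black
      13 black
      12 gray
        10 gray
          10→7: 7 black — skip
        10 black
        2 gray
        2 black
      12 black
      6→10: 10 black — skip
    6 black
    8→12: 12 black — skip
    8→2: 2 black — skip
    8→10: 10 black — skip
  8 black
  1→6: 6 black — skip
  1→12: 12 black — skip
  11 gray
    11→13: 13 black — skip
    11→2: 2 black — skip
    11→12: 12 black — skip
  11 black
1 black
0 gray
  0→8: 8 black — skip
  0→6: 6 black — skip
  0→13: 13 black — skip
  5 gray
    9 gray
    9 black
    5→8: 8 black — skip
    5→11: 11 black — skip
  5 black
0 black
3 gray
  3→7: 7 black — skip
  3→1: 1 black — skip
  4 gray
    4→0: 0 black — skip
    4→6: 6 black — skip
  4 black
3 black
Every edge goes to a white or black vertex — no back edge, so the graph is acyclic.

No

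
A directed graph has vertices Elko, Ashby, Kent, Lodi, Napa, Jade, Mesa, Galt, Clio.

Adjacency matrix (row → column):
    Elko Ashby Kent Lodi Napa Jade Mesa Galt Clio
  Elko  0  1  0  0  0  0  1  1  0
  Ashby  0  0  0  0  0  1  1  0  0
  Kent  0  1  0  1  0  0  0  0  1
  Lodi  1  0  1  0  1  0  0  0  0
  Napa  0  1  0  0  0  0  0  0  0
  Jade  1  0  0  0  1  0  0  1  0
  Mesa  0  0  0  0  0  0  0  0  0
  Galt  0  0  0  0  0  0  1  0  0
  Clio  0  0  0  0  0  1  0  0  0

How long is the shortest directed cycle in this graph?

2

For each vertex v, BFS finds the shortest path from v back to v.
The shortest such closed walk is Lodi → Kent → Lodi, length 2.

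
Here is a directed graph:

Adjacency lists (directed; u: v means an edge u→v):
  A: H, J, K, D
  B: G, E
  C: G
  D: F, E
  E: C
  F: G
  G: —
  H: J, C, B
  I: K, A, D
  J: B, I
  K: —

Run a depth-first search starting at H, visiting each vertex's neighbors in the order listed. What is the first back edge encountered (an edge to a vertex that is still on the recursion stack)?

A->H

DFS from H (visiting each vertex's neighbors in the order listed); mark gray on enter, black on exit:
H gray
  J gray
    B gray
      G gray
      G black
      E gray
        C gray
          C→G: G black — skip
        C black
      E black
    B black
    I gray
      K gray
      K black
      A gray
        A→H: H is gray → back edge
First back edge: A → H.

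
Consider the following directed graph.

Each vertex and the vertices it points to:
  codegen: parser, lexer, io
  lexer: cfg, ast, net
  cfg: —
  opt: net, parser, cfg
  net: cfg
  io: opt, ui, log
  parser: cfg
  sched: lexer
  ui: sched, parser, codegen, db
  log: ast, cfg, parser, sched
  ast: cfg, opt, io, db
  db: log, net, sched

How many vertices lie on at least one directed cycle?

8

A vertex is on a directed cycle iff it belongs to a strongly connected component of size ≥ 2 (or has a self-loop).
The vertices on cycles are {db, io, ui, ast, log, lexer, sched, codegen} — 8 in total.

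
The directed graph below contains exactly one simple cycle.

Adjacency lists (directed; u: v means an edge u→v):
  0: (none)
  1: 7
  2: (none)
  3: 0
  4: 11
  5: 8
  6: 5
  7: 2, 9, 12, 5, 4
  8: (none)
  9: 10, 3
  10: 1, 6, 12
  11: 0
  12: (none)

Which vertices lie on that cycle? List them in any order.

1, 7, 9, 10

DFS with gray/black marking from 7:
7 gray
  2 gray
  2 black
  9 gray
    10 gray
      1 gray
        1→7: 7 is gray → back edge
Back edge closes the cycle 7 → 9 → 10 → 1 → 7; its vertices are {1, 7, 9, 10}.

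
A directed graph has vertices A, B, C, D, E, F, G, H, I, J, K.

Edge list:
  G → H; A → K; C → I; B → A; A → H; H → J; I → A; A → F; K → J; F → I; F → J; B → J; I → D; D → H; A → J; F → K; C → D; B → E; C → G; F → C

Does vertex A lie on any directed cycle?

Yes

A is on a cycle iff A can reach itself via ≥1 edge.
A → F → I → A — yes.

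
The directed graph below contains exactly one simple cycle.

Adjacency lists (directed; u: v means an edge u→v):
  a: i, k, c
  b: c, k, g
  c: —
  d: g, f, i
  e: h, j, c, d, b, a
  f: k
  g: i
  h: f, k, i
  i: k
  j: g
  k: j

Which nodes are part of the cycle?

g, i, j, k

DFS with gray/black marking from j:
j gray
  g gray
    i gray
      k gray
        k→j: j is gray → back edge
Back edge closes the cycle j → g → i → k → j; its vertices are {g, i, j, k}.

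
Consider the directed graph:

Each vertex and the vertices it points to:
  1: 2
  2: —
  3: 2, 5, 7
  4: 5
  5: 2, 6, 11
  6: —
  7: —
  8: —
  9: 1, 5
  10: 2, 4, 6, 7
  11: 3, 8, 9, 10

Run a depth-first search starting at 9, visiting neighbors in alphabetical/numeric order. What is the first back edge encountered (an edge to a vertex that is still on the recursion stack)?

3→5

DFS from 9 (visiting neighbors in alphabetical/numeric order); mark gray on enter, black on exit:
9 gray
  1 gray
    2 gray
    2 black
  1 black
  5 gray
    5→2: 2 black — skip
    6 gray
    6 black
    11 gray
      3 gray
        3→2: 2 black — skip
        3→5: 5 is gray → back edge
First back edge: 3 → 5.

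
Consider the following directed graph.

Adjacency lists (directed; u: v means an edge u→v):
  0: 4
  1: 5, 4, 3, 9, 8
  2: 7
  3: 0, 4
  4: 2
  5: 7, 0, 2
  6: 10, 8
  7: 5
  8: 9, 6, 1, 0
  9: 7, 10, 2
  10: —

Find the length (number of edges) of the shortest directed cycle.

For each vertex v, BFS finds the shortest path from v back to v.
The shortest such closed walk is 8 → 6 → 8, length 2.

2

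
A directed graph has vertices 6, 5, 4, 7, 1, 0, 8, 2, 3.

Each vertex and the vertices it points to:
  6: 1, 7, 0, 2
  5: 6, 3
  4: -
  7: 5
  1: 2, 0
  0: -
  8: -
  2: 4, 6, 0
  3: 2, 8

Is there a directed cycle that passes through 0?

No

0 lies on a cycle iff there is a path from 0 back to itself.
Exploring from 0, it never reaches itself; equivalently, its strongly connected component is a singleton.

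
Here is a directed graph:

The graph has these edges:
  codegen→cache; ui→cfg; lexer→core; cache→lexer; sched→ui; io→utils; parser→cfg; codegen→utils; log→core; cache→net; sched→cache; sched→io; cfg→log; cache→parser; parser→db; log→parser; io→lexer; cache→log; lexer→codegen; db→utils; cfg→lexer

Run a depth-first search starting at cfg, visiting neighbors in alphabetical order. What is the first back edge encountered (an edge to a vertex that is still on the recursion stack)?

DFS from cfg (visiting neighbors in alphabetical order); mark gray on enter, black on exit:
cfg gray
  lexer gray
    codegen gray
      cache gray
        cache→lexer: lexer is gray → back edge
First back edge: cache → lexer.

cache->lexer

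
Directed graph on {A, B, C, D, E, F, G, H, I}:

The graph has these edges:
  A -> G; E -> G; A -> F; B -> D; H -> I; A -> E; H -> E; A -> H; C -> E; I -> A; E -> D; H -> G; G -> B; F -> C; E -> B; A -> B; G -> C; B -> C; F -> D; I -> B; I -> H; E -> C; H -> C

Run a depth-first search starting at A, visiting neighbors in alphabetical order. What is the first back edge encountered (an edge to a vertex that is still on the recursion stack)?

DFS from A (visiting neighbors in alphabetical order); mark gray on enter, black on exit:
A gray
  B gray
    C gray
      E gray
        E→B: B is gray → back edge
First back edge: E → B.

E→B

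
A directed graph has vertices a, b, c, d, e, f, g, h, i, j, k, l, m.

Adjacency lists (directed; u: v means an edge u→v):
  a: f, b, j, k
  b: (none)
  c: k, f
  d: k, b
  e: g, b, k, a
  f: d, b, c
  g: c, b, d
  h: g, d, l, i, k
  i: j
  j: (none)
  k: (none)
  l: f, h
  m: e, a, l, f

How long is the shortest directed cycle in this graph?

For each vertex v, BFS finds the shortest path from v back to v.
The shortest such closed walk is l → h → l, length 2.

2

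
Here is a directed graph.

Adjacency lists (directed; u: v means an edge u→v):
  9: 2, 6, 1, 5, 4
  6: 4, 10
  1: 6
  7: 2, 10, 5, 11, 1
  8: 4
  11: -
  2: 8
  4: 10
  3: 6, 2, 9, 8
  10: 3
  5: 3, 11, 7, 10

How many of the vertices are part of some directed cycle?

10

A vertex is on a directed cycle iff it belongs to a strongly connected component of size ≥ 2 (or has a self-loop).
The vertices on cycles are {1, 2, 3, 4, 5, 6, 7, 8, 9, 10} — 10 in total.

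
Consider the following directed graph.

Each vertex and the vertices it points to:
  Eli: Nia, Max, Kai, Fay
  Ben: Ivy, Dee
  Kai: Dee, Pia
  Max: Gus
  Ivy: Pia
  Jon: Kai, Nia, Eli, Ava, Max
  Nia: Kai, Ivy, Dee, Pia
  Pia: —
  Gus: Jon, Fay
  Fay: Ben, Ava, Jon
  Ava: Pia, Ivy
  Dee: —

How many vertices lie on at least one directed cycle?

5

A vertex is on a directed cycle iff it belongs to a strongly connected component of size ≥ 2 (or has a self-loop).
The vertices on cycles are {Eli, Fay, Gus, Jon, Max} — 5 in total.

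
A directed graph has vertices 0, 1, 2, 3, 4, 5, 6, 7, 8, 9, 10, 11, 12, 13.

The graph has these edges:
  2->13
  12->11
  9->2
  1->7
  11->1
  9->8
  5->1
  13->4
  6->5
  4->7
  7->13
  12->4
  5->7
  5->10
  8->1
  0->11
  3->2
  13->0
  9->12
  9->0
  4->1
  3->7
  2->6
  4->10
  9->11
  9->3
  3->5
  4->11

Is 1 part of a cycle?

Yes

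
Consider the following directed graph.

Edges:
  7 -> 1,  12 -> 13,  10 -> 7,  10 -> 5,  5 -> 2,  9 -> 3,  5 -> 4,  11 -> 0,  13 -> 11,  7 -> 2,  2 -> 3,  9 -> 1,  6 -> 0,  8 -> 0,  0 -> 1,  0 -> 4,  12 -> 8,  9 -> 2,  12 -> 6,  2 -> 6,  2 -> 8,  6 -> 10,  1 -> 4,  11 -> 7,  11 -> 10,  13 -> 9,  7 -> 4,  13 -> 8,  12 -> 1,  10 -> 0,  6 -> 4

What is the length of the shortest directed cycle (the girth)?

4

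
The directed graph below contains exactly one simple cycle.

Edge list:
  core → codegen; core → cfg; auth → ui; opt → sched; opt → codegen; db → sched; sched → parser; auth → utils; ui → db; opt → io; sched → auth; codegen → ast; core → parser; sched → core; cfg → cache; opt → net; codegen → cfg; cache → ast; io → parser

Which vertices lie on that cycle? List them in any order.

db, ui, auth, sched

DFS with gray/black marking from sched:
sched gray
  auth gray
    ui gray
      db gray
        db→sched: sched is gray → back edge
Back edge closes the cycle sched → auth → ui → db → sched; its vertices are {db, ui, auth, sched}.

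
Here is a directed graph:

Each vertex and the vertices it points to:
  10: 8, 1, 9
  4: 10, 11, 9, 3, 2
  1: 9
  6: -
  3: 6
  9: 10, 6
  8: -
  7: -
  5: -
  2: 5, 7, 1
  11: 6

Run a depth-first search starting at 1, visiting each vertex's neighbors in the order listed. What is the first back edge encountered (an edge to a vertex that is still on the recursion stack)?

10→1

DFS from 1 (visiting each vertex's neighbors in the order listed); mark gray on enter, black on exit:
1 gray
  9 gray
    10 gray
      8 gray
      8 black
      10→1: 1 is gray → back edge
First back edge: 10 → 1.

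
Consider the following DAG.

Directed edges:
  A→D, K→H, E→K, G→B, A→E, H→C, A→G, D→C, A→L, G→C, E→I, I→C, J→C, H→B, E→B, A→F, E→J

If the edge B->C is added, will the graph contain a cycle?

Adding B→C creates a cycle iff C can already reach B.
Explore from C: no path reaches B. The graph stays acyclic.

No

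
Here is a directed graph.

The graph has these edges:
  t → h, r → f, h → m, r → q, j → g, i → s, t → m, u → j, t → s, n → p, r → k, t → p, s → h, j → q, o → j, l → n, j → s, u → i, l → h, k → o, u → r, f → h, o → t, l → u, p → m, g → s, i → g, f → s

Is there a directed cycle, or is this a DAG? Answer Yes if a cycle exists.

No

DFS with white/gray/black marking, starting from g:
g gray
  s gray
    h gray
      m gray
      m black
    h black
  s black
g black
f gray
  f→h: h black — skip
  f→s: s black — skip
f black
i gray
  i→s: s black — skip
  i→g: g black — skip
i black
j gray
  q gray
  q black
  j→s: s black — skip
  j→g: g black — skip
j black
k gray
  o gray
    o→j: j black — skip
    t gray
      t→h: h black — skip
      t→s: s black — skip
      p gray
        p→m: m black — skip
      p black
      t→m: m black — skip
    t black
  o black
k black
l gray
  u gray
    u→i: i black — skip
    r gray
      r→q: q black — skip
      r→f: f black — skip
      r→k: k black — skip
    r black
    u→j: j black — skip
  u black
  l→h: h black — skip
  n gray
    n→p: p black — skip
  n black
l black
Every edge goes to a white or black vertex — no back edge, so the graph is acyclic.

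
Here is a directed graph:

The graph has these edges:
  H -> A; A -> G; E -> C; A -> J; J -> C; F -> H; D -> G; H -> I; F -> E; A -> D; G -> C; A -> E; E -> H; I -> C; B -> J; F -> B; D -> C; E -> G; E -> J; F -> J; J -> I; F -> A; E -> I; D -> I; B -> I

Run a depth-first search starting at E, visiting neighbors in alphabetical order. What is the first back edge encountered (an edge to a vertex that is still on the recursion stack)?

A→E

DFS from E (visiting neighbors in alphabetical order); mark gray on enter, black on exit:
E gray
  C gray
  C black
  G gray
    G→C: C black — skip
  G black
  H gray
    A gray
      D gray
        D→C: C black — skip
        D→G: G black — skip
        I gray
          I→C: C black — skip
        I black
      D black
      A→E: E is gray → back edge
First back edge: A → E.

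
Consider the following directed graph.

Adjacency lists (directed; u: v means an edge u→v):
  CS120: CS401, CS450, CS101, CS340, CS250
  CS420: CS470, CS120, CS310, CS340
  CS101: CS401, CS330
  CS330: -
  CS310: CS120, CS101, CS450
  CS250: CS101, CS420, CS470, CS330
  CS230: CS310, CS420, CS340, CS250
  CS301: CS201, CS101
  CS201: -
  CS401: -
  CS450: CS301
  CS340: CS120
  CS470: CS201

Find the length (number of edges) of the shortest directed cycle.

2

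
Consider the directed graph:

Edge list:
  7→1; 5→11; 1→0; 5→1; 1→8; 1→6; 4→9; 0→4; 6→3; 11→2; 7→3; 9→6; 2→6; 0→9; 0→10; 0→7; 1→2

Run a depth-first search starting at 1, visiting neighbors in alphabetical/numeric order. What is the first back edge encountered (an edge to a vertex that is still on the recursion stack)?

DFS from 1 (visiting neighbors in alphabetical/numeric order); mark gray on enter, black on exit:
1 gray
  0 gray
    4 gray
      9 gray
        6 gray
          3 gray
          3 black
        6 black
      9 black
    4 black
    7 gray
      7→1: 1 is gray → back edge
First back edge: 7 → 1.

7->1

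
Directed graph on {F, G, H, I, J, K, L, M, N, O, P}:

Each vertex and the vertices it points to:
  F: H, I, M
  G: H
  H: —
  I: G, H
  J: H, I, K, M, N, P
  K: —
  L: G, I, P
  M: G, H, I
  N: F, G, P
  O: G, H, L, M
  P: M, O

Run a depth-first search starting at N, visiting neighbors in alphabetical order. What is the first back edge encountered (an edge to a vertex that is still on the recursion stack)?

DFS from N (visiting neighbors in alphabetical order); mark gray on enter, black on exit:
N gray
  F gray
    H gray
    H black
    I gray
      G gray
        G→H: H black — skip
      G black
      I→H: H black — skip
    I black
    M gray
      M→G: G black — skip
      M→H: H black — skip
      M→I: I black — skip
    M black
  F black
  N→G: G black — skip
  P gray
    P→M: M black — skip
    O gray
      O→G: G black — skip
      O→H: H black — skip
      L gray
        L→G: G black — skip
        L→I: I black — skip
        L→P: P is gray → back edge
First back edge: L → P.

L->P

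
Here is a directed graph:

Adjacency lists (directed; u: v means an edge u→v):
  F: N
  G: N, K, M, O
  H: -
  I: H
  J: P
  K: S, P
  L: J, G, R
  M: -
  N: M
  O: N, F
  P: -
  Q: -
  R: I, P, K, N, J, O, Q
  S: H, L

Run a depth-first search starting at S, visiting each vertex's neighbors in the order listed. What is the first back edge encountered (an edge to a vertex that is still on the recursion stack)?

DFS from S (visiting each vertex's neighbors in the order listed); mark gray on enter, black on exit:
S gray
  H gray
  H black
  L gray
    J gray
      P gray
      P black
    J black
    G gray
      N gray
        M gray
        M black
      N black
      K gray
        K→S: S is gray → back edge
First back edge: K → S.

K→S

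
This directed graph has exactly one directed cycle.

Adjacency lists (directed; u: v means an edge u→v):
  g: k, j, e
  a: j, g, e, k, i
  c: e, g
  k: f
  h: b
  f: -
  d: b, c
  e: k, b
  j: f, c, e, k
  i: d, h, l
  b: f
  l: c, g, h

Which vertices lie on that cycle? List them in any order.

c, g, j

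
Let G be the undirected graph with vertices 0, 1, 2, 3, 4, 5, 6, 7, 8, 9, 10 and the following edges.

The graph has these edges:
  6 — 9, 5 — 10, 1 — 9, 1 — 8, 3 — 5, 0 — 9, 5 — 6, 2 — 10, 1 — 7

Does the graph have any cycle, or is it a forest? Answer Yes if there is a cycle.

DFS, tracking each vertex's parent; an edge to a visited non-parent vertex closes a cycle.
Start from 4:
visit 4 (parent –)
visit 0 (parent –)
  visit 9 (parent 0)
    visit 6 (parent 9)
      6–9: parent, skip
      visit 5 (parent 6)
        visit 3 (parent 5)
          3–5: parent, skip
        5–6: parent, skip
        visit 10 (parent 5)
          10–5: parent, skip
          visit 2 (parent 10)
            2–10: parent, skip
    9–0: parent, skip
    visit 1 (parent 9)
      1–9: parent, skip
      visit 8 (parent 1)
        8–1: parent, skip
      visit 7 (parent 1)
        7–1: parent, skip
No non-parent visited neighbor found — the graph is a forest.

No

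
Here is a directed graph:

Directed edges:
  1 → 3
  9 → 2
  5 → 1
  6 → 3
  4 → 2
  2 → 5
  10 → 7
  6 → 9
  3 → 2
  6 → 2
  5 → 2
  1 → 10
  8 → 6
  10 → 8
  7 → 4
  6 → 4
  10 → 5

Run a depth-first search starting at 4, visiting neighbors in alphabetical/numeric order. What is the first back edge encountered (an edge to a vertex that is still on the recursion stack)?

DFS from 4 (visiting neighbors in alphabetical/numeric order); mark gray on enter, black on exit:
4 gray
  2 gray
    5 gray
      1 gray
        3 gray
          3→2: 2 is gray → back edge
First back edge: 3 → 2.

3->2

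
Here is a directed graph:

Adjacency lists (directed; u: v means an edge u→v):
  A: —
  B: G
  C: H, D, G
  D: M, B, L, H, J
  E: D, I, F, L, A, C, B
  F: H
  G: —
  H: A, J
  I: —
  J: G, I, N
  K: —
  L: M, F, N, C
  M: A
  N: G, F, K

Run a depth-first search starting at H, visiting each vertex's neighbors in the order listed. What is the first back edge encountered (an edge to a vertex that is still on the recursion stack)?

DFS from H (visiting each vertex's neighbors in the order listed); mark gray on enter, black on exit:
H gray
  A gray
  A black
  J gray
    G gray
    G black
    I gray
    I black
    N gray
      N→G: G black — skip
      F gray
        F→H: H is gray → back edge
First back edge: F → H.

F->H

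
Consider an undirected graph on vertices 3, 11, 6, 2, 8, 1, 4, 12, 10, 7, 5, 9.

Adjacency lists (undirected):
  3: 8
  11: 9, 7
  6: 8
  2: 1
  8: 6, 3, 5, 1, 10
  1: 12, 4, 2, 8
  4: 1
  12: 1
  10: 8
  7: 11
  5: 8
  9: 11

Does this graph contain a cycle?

DFS, tracking each vertex's parent; an edge to a visited non-parent vertex closes a cycle.
Start from 1:
visit 1 (parent –)
  visit 12 (parent 1)
    12–1: parent, skip
  visit 4 (parent 1)
    4–1: parent, skip
  visit 2 (parent 1)
    2–1: parent, skip
  visit 8 (parent 1)
    visit 6 (parent 8)
      6–8: parent, skip
    visit 3 (parent 8)
      3–8: parent, skip
    visit 5 (parent 8)
      5–8: parent, skip
    8–1: parent, skip
    visit 10 (parent 8)
      10–8: parent, skip
visit 11 (parent –)
  visit 9 (parent 11)
    9–11: parent, skip
  visit 7 (parent 11)
    7–11: parent, skip
No non-parent visited neighbor found — the graph is a forest.

No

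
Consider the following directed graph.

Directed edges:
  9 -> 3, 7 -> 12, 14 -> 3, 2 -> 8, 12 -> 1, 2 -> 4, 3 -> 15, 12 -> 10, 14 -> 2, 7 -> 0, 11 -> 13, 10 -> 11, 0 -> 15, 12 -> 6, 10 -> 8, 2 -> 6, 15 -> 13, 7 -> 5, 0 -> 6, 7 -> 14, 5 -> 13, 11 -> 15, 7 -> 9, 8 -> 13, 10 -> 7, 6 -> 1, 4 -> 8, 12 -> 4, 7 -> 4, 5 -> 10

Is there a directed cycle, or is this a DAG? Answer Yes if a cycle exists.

DFS with white/gray/black marking, starting from 15:
15 gray
  13 gray
  13 black
15 black
0 gray
  6 gray
    1 gray
    1 black
  6 black
  0→15: 15 black — skip
0 black
2 gray
  4 gray
    8 gray
      8→13: 13 black — skip
    8 black
  4 black
  2→6: 6 black — skip
  2→8: 8 black — skip
2 black
3 gray
  3→15: 15 black — skip
3 black
5 gray
  5→13: 13 black — skip
  10 gray
    7 gray
      7→0: 0 black — skip
      7→5: 5 is gray → back edge
Back edge found, so a cycle exists: 5 → 10 → 7 → 5.

Yes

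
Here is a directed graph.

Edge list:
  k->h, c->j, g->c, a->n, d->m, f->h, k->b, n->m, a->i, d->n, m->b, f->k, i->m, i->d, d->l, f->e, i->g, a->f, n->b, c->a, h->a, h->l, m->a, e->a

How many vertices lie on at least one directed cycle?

A vertex is on a directed cycle iff it belongs to a strongly connected component of size ≥ 2 (or has a self-loop).
The vertices on cycles are {a, c, d, e, f, g, h, i, k, m, n} — 11 in total.

11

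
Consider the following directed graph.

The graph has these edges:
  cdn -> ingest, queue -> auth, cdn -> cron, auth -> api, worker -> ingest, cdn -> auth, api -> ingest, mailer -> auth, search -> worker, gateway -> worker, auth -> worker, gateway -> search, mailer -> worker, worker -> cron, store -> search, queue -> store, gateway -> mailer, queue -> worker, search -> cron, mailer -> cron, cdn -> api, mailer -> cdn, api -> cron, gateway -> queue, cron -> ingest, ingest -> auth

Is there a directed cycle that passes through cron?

cron is on a cycle iff cron can reach itself via ≥1 edge.
cron → ingest → auth → api → cron — yes.

Yes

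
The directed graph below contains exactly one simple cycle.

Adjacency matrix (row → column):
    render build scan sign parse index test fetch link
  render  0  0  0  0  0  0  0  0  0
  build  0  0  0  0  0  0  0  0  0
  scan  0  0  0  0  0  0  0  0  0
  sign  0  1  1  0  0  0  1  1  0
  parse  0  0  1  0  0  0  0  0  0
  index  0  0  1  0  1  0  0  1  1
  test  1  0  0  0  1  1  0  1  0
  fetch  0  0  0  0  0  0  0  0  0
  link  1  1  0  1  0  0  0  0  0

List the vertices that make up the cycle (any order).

DFS with gray/black marking from sign:
sign gray
  test gray
    fetch gray
    fetch black
    parse gray
      scan gray
      scan black
    parse black
    index gray
      index→fetch: fetch black — skip
      link gray
        render gray
        render black
        link→sign: sign is gray → back edge
Back edge closes the cycle sign → test → index → link → sign; its vertices are {link, sign, test, index}.

link, sign, test, index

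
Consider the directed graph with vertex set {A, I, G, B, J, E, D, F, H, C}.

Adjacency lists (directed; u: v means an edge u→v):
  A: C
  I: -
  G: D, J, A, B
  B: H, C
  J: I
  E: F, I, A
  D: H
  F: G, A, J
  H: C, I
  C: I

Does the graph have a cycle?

No

DFS with white/gray/black marking, starting from C:
C gray
  I gray
  I black
C black
A gray
  A→C: C black — skip
A black
G gray
  D gray
    H gray
      H→C: C black — skip
      H→I: I black — skip
    H black
  D black
  J gray
    J→I: I black — skip
  J black
  G→A: A black — skip
  B gray
    B→H: H black — skip
    B→C: C black — skip
  B black
G black
E gray
  F gray
    F→G: G black — skip
    F→A: A black — skip
    F→J: J black — skip
  F black
  E→I: I black — skip
  E→A: A black — skip
E black
Every edge goes to a white or black vertex — no back edge, so the graph is acyclic.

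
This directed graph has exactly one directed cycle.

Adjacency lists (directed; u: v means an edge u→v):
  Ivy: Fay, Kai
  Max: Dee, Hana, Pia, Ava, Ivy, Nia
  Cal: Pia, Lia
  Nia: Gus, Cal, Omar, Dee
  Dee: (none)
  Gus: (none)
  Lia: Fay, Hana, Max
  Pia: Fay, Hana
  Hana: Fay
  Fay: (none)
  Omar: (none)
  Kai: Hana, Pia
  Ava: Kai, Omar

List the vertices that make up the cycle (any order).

DFS with gray/black marking from Cal:
Cal gray
  Pia gray
    Fay gray
    Fay black
    Hana gray
      Hana→Fay: Fay black — skip
    Hana black
  Pia black
  Lia gray
    Lia→Fay: Fay black — skip
    Lia→Hana: Hana black — skip
    Max gray
      Dee gray
      Dee black
      Max→Hana: Hana black — skip
      Max→Pia: Pia black — skip
      Ava gray
        Kai gray
          Kai→Hana: Hana black — skip
          Kai→Pia: Pia black — skip
        Kai black
        Omar gray
        Omar black
      Ava black
      Ivy gray
        Ivy→Fay: Fay black — skip
        Ivy→Kai: Kai black — skip
      Ivy black
      Nia gray
        Gus gray
        Gus black
        Nia→Cal: Cal is gray → back edge
Back edge closes the cycle Cal → Lia → Max → Nia → Cal; its vertices are {Cal, Lia, Max, Nia}.

Cal, Lia, Max, Nia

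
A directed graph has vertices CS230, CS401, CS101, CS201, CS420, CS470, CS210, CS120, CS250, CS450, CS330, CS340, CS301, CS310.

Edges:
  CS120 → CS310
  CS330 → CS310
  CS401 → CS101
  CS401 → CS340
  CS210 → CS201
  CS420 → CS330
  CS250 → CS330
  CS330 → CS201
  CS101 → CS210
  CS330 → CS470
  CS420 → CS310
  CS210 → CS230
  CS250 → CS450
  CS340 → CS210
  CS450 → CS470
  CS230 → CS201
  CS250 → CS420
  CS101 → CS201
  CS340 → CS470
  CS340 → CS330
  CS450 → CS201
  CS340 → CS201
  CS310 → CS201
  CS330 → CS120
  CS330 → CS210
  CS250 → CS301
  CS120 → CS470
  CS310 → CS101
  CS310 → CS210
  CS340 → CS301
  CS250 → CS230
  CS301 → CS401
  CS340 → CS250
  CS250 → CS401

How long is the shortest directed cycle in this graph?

3

For each vertex v, BFS finds the shortest path from v back to v.
The shortest such closed walk is CS401 → CS340 → CS250 → CS401, length 3.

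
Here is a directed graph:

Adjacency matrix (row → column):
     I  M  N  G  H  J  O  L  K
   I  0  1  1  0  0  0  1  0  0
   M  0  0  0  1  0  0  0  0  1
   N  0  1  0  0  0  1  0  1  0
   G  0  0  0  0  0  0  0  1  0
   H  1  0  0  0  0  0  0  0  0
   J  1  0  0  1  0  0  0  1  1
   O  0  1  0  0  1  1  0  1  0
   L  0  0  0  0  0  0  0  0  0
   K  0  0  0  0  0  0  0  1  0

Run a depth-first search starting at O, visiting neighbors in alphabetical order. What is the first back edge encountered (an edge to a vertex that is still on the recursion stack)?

DFS from O (visiting neighbors in alphabetical order); mark gray on enter, black on exit:
O gray
  H gray
    I gray
      M gray
        G gray
          L gray
          L black
        G black
        K gray
          K→L: L black — skip
        K black
      M black
      N gray
        J gray
          J→G: G black — skip
          J→I: I is gray → back edge
First back edge: J → I.

J->I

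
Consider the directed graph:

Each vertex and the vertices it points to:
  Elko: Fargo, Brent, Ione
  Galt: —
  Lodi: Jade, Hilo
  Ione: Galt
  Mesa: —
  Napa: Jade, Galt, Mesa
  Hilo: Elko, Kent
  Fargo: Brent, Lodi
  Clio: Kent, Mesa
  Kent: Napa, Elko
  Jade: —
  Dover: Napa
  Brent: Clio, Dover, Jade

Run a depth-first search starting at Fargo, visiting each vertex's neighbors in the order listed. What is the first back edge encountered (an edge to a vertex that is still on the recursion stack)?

Elko->Fargo

DFS from Fargo (visiting each vertex's neighbors in the order listed); mark gray on enter, black on exit:
Fargo gray
  Brent gray
    Clio gray
      Kent gray
        Napa gray
          Jade gray
          Jade black
          Galt gray
          Galt black
          Mesa gray
          Mesa black
        Napa black
        Elko gray
          Elko→Fargo: Fargo is gray → back edge
First back edge: Elko → Fargo.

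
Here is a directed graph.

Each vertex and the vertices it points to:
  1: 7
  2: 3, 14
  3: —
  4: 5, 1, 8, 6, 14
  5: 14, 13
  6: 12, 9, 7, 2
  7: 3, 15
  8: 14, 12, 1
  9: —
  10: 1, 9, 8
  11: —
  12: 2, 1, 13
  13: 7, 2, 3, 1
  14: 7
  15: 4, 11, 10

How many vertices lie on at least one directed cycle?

A vertex is on a directed cycle iff it belongs to a strongly connected component of size ≥ 2 (or has a self-loop).
The vertices on cycles are {1, 2, 4, 5, 6, 7, 8, 10, 12, 13, 14, 15} — 12 in total.

12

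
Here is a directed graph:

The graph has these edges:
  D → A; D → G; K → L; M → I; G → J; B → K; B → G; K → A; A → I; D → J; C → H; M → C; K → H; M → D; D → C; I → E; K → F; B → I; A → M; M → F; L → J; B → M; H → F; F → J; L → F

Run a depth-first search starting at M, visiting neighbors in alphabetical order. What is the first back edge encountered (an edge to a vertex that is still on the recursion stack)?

A→M

DFS from M (visiting neighbors in alphabetical order); mark gray on enter, black on exit:
M gray
  C gray
    H gray
      F gray
        J gray
        J black
      F black
    H black
  C black
  D gray
    A gray
      I gray
        E gray
        E black
      I black
      A→M: M is gray → back edge
First back edge: A → M.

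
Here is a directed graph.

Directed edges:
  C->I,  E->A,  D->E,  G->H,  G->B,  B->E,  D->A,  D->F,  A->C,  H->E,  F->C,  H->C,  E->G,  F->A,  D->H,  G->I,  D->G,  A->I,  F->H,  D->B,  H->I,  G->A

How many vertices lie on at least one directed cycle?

4

A vertex is on a directed cycle iff it belongs to a strongly connected component of size ≥ 2 (or has a self-loop).
The vertices on cycles are {B, E, G, H} — 4 in total.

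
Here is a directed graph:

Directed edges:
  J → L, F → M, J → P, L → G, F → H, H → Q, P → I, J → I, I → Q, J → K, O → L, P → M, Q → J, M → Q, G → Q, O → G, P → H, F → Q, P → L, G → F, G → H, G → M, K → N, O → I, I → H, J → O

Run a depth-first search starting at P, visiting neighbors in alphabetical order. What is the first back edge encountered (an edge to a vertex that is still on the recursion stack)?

DFS from P (visiting neighbors in alphabetical order); mark gray on enter, black on exit:
P gray
  H gray
    Q gray
      J gray
        I gray
          I→H: H is gray → back edge
First back edge: I → H.

I→H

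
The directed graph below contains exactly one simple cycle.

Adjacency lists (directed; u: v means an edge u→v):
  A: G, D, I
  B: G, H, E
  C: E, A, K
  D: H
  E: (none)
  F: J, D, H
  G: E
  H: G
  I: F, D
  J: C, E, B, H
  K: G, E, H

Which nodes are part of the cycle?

DFS with gray/black marking from J:
J gray
  C gray
    E gray
    E black
    A gray
      G gray
        G→E: E black — skip
      G black
      D gray
        H gray
          H→G: G black — skip
        H black
      D black
      I gray
        F gray
          F→J: J is gray → back edge
Back edge closes the cycle J → C → A → I → F → J; its vertices are {A, C, F, I, J}.

A, C, F, I, J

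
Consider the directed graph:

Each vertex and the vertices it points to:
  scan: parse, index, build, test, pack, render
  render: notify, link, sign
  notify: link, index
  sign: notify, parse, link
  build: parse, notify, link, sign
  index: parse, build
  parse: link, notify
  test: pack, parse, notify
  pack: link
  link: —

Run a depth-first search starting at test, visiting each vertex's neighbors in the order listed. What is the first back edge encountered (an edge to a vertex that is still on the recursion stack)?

index→parse

DFS from test (visiting each vertex's neighbors in the order listed); mark gray on enter, black on exit:
test gray
  pack gray
    link gray
    link black
  pack black
  parse gray
    parse→link: link black — skip
    notify gray
      notify→link: link black — skip
      index gray
        index→parse: parse is gray → back edge
First back edge: index → parse.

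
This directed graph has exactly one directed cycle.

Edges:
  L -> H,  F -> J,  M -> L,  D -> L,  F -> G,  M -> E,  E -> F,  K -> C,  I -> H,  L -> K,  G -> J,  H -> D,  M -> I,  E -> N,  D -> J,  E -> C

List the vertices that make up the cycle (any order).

DFS with gray/black marking from H:
H gray
  D gray
    J gray
    J black
    L gray
      L→H: H is gray → back edge
Back edge closes the cycle H → D → L → H; its vertices are {D, H, L}.

D, H, L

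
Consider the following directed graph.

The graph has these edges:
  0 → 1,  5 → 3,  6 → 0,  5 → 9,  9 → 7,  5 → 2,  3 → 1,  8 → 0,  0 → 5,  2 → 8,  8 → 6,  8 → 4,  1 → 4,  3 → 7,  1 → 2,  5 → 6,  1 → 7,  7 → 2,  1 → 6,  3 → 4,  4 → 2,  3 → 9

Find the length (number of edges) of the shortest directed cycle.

3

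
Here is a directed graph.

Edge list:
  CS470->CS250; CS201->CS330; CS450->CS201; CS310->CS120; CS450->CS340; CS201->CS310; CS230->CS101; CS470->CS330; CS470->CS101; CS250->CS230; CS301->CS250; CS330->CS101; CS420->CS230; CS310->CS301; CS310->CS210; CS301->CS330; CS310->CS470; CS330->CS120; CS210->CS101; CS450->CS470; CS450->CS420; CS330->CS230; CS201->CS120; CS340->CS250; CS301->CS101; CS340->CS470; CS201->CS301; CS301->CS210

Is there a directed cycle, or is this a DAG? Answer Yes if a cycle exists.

DFS with white/gray/black marking, starting from CS210:
CS210 gray
  CS101 gray
  CS101 black
CS210 black
CS201 gray
  CS120 gray
  CS120 black
  CS330 gray
    CS330→CS101: CS101 black — skip
    CS230 gray
      CS230→CS101: CS101 black — skip
    CS230 black
    CS330→CS120: CS120 black — skip
  CS330 black
  CS310 gray
    CS470 gray
      CS250 gray
        CS250→CS230: CS230 black — skip
      CS250 black
      CS470→CS330: CS330 black — skip
      CS470→CS101: CS101 black — skip
    CS470 black
    CS301 gray
      CS301→CS330: CS330 black — skip
      CS301→CS210: CS210 black — skip
      CS301→CS101: CS101 black — skip
      CS301→CS250: CS250 black — skip
    CS301 black
    CS310→CS210: CS210 black — skip
    CS310→CS120: CS120 black — skip
  CS310 black
  CS201→CS301: CS301 black — skip
CS201 black
CS450 gray
  CS340 gray
    CS340→CS470: CS470 black — skip
    CS340→CS250: CS250 black — skip
  CS340 black
  CS450→CS201: CS201 black — skip
  CS450→CS470: CS470 black — skip
  CS420 gray
    CS420→CS230: CS230 black — skip
  CS420 black
CS450 black
Every edge goes to a white or black vertex — no back edge, so the graph is acyclic.

No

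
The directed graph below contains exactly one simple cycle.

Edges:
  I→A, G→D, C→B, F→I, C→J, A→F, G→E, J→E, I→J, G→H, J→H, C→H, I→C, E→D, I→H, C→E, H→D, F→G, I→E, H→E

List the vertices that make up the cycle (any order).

DFS with gray/black marking from I:
I gray
  C gray
    B gray
    B black
    J gray
      H gray
        D gray
        D black
        E gray
          E→D: D black — skip
        E black
      H black
      J→E: E black — skip
    J black
    C→E: E black — skip
    C→H: H black — skip
  C black
  I→J: J black — skip
  I→E: E black — skip
  I→H: H black — skip
  A gray
    F gray
      G gray
        G→D: D black — skip
        G→H: H black — skip
        G→E: E black — skip
      G black
      F→I: I is gray → back edge
Back edge closes the cycle I → A → F → I; its vertices are {A, F, I}.

A, F, I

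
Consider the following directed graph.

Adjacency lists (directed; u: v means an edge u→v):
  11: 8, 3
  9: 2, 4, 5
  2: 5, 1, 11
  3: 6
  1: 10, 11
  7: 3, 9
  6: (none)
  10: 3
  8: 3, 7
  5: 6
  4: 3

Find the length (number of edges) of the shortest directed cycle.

5

For each vertex v, BFS finds the shortest path from v back to v.
The shortest such closed walk is 9 → 2 → 11 → 8 → 7 → 9, length 5.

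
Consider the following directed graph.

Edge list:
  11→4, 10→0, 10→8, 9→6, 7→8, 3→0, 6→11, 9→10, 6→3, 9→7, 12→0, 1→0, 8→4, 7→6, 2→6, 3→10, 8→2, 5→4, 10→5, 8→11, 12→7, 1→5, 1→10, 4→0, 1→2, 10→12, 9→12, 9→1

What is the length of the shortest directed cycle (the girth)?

5

For each vertex v, BFS finds the shortest path from v back to v.
The shortest such closed walk is 7 → 6 → 3 → 10 → 12 → 7, length 5.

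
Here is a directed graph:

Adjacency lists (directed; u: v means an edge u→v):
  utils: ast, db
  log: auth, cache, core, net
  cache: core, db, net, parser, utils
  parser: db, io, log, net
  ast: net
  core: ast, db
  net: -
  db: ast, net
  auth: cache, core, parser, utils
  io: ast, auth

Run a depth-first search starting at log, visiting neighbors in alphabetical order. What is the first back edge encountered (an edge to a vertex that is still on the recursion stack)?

io→auth

DFS from log (visiting neighbors in alphabetical order); mark gray on enter, black on exit:
log gray
  auth gray
    cache gray
      core gray
        ast gray
          net gray
          net black
        ast black
        db gray
          db→ast: ast black — skip
          db→net: net black — skip
        db black
      core black
      cache→db: db black — skip
      cache→net: net black — skip
      parser gray
        parser→db: db black — skip
        io gray
          io→ast: ast black — skip
          io→auth: auth is gray → back edge
First back edge: io → auth.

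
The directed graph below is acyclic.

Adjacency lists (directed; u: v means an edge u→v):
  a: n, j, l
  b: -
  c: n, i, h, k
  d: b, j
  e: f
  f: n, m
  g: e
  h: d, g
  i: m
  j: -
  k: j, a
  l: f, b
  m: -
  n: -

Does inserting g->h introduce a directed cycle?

Yes

Adding g→h creates a cycle iff h can already reach g.
Path from h: h → g.
So h → … → g → h is a cycle.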